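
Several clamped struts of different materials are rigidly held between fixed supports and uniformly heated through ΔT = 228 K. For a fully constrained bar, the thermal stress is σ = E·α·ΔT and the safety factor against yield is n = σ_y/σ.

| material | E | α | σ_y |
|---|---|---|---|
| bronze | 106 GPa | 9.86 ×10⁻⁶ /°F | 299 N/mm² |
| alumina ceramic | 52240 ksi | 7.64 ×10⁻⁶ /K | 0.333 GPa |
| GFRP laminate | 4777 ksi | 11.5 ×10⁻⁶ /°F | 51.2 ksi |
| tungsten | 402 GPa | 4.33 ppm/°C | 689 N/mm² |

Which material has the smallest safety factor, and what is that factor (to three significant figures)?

In consistent units (E in GPa, α in ×10⁻⁶/K, σ_y in MPa):
  bronze: E = 106.0, α = 17.7, σ_y = 299.0 → σ = 429 MPa, n = 0.697
  alumina ceramic: E = 360.2, α = 7.64, σ_y = 333.0 → σ = 627 MPa, n = 0.531
  GFRP laminate: E = 32.94, α = 20.7, σ_y = 353.0 → σ = 155 MPa, n = 2.27
  tungsten: E = 402.0, α = 4.33, σ_y = 689.0 → σ = 397 MPa, n = 1.74
Alumina ceramic has the lowest safety factor, n = 0.531.

alumina ceramic, n = 0.531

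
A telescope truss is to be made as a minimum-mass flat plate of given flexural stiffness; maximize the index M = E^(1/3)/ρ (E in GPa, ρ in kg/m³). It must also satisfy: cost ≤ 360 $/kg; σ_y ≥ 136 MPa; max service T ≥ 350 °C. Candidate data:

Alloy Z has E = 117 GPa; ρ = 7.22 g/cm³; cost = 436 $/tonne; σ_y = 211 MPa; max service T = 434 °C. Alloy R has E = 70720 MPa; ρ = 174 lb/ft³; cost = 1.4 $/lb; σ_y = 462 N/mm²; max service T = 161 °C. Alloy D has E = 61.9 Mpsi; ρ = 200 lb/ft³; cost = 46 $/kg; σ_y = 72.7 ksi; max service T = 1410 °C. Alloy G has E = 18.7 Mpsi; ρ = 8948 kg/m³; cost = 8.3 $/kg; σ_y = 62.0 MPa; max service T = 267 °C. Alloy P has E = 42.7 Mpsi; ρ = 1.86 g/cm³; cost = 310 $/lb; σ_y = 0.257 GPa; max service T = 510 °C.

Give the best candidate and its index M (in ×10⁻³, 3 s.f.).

Screen on constraints: cost ≤ 360 $/kg; σ_y ≥ 136 MPa; max service T ≥ 350 °C. Survivors: alloy Z, alloy D.
Putting every candidate on a common basis:
  alloy Z: E = 117.0 GPa, ρ = 7220 kg/m³
  alloy D: E = 426.8 GPa, ρ = 3204 kg/m³
  alloy D: M = 2.35×10⁻³
  alloy Z: M = 0.677×10⁻³
Alloy D ranks first.

alloy D, M = 2.35×10⁻³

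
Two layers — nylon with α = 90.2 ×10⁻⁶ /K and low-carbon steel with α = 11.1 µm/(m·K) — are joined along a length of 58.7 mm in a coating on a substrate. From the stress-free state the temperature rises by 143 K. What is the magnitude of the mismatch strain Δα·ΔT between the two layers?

0.0113

Δα = |90.2 − 11.1|×10⁻⁶/K = 79.1×10⁻⁶/K.
Mismatch strain = Δα·ΔT = 79.1×10⁻⁶ × 143.0 = 0.0113.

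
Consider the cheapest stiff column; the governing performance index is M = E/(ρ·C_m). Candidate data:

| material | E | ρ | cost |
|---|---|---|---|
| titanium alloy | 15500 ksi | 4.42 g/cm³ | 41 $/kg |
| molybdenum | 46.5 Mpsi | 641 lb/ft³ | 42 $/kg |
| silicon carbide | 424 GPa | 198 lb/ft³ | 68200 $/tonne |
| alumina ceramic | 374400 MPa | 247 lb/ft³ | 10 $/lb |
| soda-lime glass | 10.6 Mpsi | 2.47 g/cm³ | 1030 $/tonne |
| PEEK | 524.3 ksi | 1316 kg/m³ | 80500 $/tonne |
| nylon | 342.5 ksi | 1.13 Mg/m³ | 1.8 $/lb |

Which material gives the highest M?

soda-lime glass

After converting to SI:
  titanium alloy: E = 106.9 GPa, ρ = 4420 kg/m³, cost = 41.00 $/kg
  molybdenum: E = 320.6 GPa, ρ = 10270 kg/m³, cost = 42.00 $/kg
  silicon carbide: E = 424.0 GPa, ρ = 3172 kg/m³, cost = 68.20 $/kg
  alumina ceramic: E = 374.4 GPa, ρ = 3957 kg/m³, cost = 22.05 $/kg
  soda-lime glass: E = 73.08 GPa, ρ = 2470 kg/m³, cost = 1.030 $/kg
  PEEK: E = 3.615 GPa, ρ = 1316 kg/m³, cost = 80.50 $/kg
  nylon: E = 2.361 GPa, ρ = 1130 kg/m³, cost = 3.968 $/kg
  soda-lime glass: M = 28.7 MN·m per $
  alumina ceramic: M = 4.29 MN·m per $
  silicon carbide: M = 1.96 MN·m per $
  molybdenum: M = 0.743 MN·m per $
  titanium alloy: M = 0.590 MN·m per $
  nylon: M = 0.527 MN·m per $
  PEEK: M = 0.0341 MN·m per $
Soda-lime glass ranks first.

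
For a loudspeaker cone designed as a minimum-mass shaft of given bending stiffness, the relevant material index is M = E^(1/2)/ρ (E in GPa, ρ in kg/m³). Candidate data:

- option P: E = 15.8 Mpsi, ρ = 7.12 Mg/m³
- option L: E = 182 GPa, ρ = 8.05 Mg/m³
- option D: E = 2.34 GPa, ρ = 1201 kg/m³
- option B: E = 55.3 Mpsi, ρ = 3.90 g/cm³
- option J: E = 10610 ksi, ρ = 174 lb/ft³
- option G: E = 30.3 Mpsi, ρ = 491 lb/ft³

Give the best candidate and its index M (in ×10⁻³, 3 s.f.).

option B, M = 5.01×10⁻³

Putting every candidate on a common basis:
  option P: E = 108.9 GPa, ρ = 7120 kg/m³
  option L: E = 182.0 GPa, ρ = 8050 kg/m³
  option D: E = 2.340 GPa, ρ = 1201 kg/m³
  option B: E = 381.3 GPa, ρ = 3900 kg/m³
  option J: E = 73.15 GPa, ρ = 2787 kg/m³
  option G: E = 208.9 GPa, ρ = 7865 kg/m³
  option B: M = 5.01×10⁻³
  option J: M = 3.07×10⁻³
  option G: M = 1.84×10⁻³
  option L: M = 1.68×10⁻³
  option P: M = 1.47×10⁻³
  option D: M = 1.27×10⁻³
The maximum is for option B.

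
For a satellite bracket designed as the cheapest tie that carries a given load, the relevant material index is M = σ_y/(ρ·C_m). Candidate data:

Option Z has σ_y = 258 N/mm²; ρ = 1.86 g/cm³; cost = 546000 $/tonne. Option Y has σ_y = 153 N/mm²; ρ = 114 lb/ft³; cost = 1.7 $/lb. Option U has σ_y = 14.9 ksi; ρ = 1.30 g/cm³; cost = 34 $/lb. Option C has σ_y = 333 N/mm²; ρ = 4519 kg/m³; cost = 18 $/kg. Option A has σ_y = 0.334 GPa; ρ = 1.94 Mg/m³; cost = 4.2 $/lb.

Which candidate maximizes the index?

Convert each candidate to consistent units, then evaluate M:
  option Z: σ_y = 258.0 MPa, ρ = 1860 kg/m³, cost = 546.0 $/kg
  option Y: σ_y = 153.0 MPa, ρ = 1826 kg/m³, cost = 3.748 $/kg
  option U: σ_y = 102.7 MPa, ρ = 1300 kg/m³, cost = 74.96 $/kg
  option C: σ_y = 333.0 MPa, ρ = 4519 kg/m³, cost = 18.00 $/kg
  option A: σ_y = 334.0 MPa, ρ = 1940 kg/m³, cost = 9.259 $/kg
  option Y: M = 22.4 kN·m per $
  option A: M = 18.6 kN·m per $
  option C: M = 4.09 kN·m per $
  option U: M = 1.05 kN·m per $
  option Z: M = 0.254 kN·m per $
Option Y has the largest M.

option Y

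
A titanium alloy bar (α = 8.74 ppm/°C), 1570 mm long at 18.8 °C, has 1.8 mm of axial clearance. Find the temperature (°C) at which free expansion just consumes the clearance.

α·L₀·ΔT = 1.8 mm ⇒ ΔT = 1.8 / (8.74×10⁻⁶ × 1570.0) = 131.2 K.
T = 18.8 + 131.2 = 150.0 °C.

150 °C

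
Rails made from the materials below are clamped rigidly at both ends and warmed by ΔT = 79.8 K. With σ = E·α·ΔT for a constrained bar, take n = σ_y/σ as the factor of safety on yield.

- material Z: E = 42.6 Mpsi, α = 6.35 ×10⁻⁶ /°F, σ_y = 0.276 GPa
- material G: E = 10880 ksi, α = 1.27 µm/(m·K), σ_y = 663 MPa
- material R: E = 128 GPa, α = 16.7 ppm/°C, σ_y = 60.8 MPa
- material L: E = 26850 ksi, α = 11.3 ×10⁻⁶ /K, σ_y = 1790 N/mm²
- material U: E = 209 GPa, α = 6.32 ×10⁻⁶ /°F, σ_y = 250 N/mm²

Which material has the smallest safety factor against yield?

Converting E to GPa, α to ×10⁻⁶/K, σ_y to MPa, then σ and n for each:
  material Z: E = 293.7, α = 11.4, σ_y = 276.0 → σ = 268 MPa, n = 1.03
  material G: E = 75.01, α = 1.27, σ_y = 663.0 → σ = 7.60 MPa, n = 87.2
  material R: E = 128.0, α = 16.7, σ_y = 60.80 → σ = 171 MPa, n = 0.356
  material L: E = 185.1, α = 11.3, σ_y = 1790 → σ = 167 MPa, n = 10.7
  material U: E = 209.0, α = 11.4, σ_y = 250.0 → σ = 190 MPa, n = 1.32
Smallest n: material R with n = 0.356.

material R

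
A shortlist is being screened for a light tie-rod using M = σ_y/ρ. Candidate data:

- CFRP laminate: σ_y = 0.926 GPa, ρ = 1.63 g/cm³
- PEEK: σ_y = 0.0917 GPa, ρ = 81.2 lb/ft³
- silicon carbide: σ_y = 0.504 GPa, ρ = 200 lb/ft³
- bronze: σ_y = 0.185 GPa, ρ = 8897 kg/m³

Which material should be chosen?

CFRP laminate

Convert each candidate to consistent units, then evaluate M:
  CFRP laminate: σ_y = 926.0 MPa, ρ = 1630 kg/m³
  PEEK: σ_y = 91.70 MPa, ρ = 1301 kg/m³
  silicon carbide: σ_y = 504.0 MPa, ρ = 3204 kg/m³
  bronze: σ_y = 185.0 MPa, ρ = 8897 kg/m³
  CFRP laminate: M = 568 kN·m/kg
  silicon carbide: M = 157 kN·m/kg
  PEEK: M = 70.5 kN·m/kg
  bronze: M = 20.8 kN·m/kg
CFRP laminate has the largest M.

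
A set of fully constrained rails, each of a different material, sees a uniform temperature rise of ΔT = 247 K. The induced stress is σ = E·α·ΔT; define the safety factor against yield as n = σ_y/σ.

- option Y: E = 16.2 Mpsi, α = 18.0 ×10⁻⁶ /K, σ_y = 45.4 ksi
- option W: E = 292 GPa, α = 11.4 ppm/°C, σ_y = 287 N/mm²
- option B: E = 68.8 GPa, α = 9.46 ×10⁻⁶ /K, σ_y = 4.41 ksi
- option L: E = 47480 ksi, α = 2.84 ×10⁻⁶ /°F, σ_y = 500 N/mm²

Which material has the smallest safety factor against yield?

option B

In consistent units (E in GPa, α in ×10⁻⁶/K, σ_y in MPa):
  option Y: E = 111.7, α = 18.0, σ_y = 313.0 → σ = 497 MPa, n = 0.630
  option W: E = 292.0, α = 11.4, σ_y = 287.0 → σ = 822 MPa, n = 0.349
  option B: E = 68.80, α = 9.46, σ_y = 30.41 → σ = 161 MPa, n = 0.189
  option L: E = 327.4, α = 5.11, σ_y = 500.0 → σ = 413 MPa, n = 1.21
Smallest n: option B with n = 0.189.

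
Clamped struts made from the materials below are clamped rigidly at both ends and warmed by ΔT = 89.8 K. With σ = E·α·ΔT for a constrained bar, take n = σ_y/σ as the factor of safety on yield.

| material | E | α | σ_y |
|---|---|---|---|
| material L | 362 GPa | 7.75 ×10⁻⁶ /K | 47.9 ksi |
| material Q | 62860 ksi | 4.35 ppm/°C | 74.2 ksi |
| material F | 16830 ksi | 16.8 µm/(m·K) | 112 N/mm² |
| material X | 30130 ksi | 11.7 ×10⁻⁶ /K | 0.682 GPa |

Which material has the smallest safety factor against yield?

material F

Converting E to GPa, α to ×10⁻⁶/K, σ_y to MPa, then σ and n for each:
  material L: E = 362.0, α = 7.75, σ_y = 330.3 → σ = 252 MPa, n = 1.31
  material Q: E = 433.4, α = 4.35, σ_y = 511.6 → σ = 169 MPa, n = 3.02
  material F: E = 116.0, α = 16.8, σ_y = 112.0 → σ = 175 MPa, n = 0.640
  material X: E = 207.7, α = 11.7, σ_y = 682.0 → σ = 218 MPa, n = 3.12
The minimum is material F at n = 0.640.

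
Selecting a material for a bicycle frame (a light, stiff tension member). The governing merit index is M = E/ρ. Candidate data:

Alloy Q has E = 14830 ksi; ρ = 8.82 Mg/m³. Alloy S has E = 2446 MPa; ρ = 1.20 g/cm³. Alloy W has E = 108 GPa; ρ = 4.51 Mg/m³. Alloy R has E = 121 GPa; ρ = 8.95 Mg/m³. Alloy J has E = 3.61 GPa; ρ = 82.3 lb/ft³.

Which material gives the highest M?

Convert each candidate to consistent units, then evaluate M:
  alloy Q: E = 102.2 GPa, ρ = 8820 kg/m³
  alloy S: E = 2.446 GPa, ρ = 1200 kg/m³
  alloy W: E = 108.0 GPa, ρ = 4510 kg/m³
  alloy R: E = 121.0 GPa, ρ = 8950 kg/m³
  alloy J: E = 3.610 GPa, ρ = 1318 kg/m³
  alloy W: M = 23.9 MN·m/kg
  alloy R: M = 13.5 MN·m/kg
  alloy Q: M = 11.6 MN·m/kg
  alloy J: M = 2.74 MN·m/kg
  alloy S: M = 2.04 MN·m/kg
Alloy W ranks first.

alloy W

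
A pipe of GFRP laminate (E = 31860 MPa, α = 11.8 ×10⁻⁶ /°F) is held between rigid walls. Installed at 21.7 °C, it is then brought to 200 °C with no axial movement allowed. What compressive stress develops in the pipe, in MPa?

121 MPa

E = 31860 MPa = 31.86 GPa.
α = 11.8×10⁻⁶/°F × 9/5 = 21.2×10⁻⁶/K.
ΔT = 178.3 K. Constrained thermal stress σ = E·α·ΔT = 31.86×10³ MPa × 21.2×10⁻⁶ × 178.3 = 121 MPa (compressive).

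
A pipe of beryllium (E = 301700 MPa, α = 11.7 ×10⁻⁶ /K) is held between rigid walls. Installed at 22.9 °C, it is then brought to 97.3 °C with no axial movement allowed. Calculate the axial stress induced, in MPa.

E = 301700 MPa = 301.7 GPa.
ΔT = 74.40 K. Constrained thermal stress σ = E·α·ΔT = 301.7×10³ MPa × 11.7×10⁻⁶ × 74.40 = 263 MPa (compressive).

263 MPa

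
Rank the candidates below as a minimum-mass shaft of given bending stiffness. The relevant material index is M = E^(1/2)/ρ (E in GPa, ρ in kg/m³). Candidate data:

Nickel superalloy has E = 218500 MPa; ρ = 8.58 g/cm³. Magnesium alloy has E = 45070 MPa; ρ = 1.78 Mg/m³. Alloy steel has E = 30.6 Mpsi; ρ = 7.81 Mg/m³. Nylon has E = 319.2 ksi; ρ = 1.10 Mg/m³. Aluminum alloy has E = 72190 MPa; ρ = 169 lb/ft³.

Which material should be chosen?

Putting every candidate on a common basis:
  nickel superalloy: E = 218.5 GPa, ρ = 8580 kg/m³
  magnesium alloy: E = 45.07 GPa, ρ = 1780 kg/m³
  alloy steel: E = 211.0 GPa, ρ = 7810 kg/m³
  nylon: E = 2.201 GPa, ρ = 1100 kg/m³
  aluminum alloy: E = 72.19 GPa, ρ = 2707 kg/m³
  magnesium alloy: M = 3.77×10⁻³
  aluminum alloy: M = 3.14×10⁻³
  alloy steel: M = 1.86×10⁻³
  nickel superalloy: M = 1.72×10⁻³
  nylon: M = 1.35×10⁻³
Magnesium alloy ranks first.

magnesium alloy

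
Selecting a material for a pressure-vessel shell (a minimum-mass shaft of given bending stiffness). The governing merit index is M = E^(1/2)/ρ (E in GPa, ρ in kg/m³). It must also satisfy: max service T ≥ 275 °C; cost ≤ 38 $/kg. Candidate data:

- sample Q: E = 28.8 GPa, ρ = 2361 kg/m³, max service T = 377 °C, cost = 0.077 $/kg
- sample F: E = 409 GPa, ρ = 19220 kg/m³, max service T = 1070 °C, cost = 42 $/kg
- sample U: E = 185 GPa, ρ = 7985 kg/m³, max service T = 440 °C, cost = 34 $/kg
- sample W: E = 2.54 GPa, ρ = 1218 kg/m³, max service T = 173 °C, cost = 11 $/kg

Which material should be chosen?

sample Q

Screen on constraints: max service T ≥ 275 °C; cost ≤ 38 $/kg. Survivors: sample Q, sample U.
Evaluate M for each candidate:
  sample Q: M = 2.27×10⁻³
  sample U: M = 1.70×10⁻³
Sample Q ranks first.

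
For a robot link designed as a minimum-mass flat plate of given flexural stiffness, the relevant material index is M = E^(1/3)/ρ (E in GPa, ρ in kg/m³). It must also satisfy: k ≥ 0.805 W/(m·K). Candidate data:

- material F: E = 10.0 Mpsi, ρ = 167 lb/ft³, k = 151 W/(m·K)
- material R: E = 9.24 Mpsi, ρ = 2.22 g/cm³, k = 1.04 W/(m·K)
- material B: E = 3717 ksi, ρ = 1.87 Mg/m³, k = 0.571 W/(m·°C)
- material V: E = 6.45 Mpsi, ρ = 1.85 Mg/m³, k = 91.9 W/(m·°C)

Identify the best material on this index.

Screen on constraints: k ≥ 0.805 W/(m·K). Survivors: material F, material R, material V.
After converting to SI:
  material F: E = 68.95 GPa, ρ = 2675 kg/m³
  material R: E = 63.71 GPa, ρ = 2220 kg/m³
  material V: E = 44.47 GPa, ρ = 1850 kg/m³
  material V: M = 1.92×10⁻³
  material R: M = 1.80×10⁻³
  material F: M = 1.53×10⁻³
The maximum is for material V.

material V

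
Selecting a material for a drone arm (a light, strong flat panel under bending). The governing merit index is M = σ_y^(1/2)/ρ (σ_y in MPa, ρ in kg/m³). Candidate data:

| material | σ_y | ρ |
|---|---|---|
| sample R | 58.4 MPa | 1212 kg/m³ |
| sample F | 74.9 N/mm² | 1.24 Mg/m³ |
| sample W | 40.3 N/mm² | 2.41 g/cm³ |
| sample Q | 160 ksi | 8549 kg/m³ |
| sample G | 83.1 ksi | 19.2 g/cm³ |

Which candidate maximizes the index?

sample F

Normalizing units and computing the index:
  sample R: σ_y = 58.40 MPa, ρ = 1212 kg/m³
  sample F: σ_y = 74.90 MPa, ρ = 1240 kg/m³
  sample W: σ_y = 40.30 MPa, ρ = 2410 kg/m³
  sample Q: σ_y = 1103 MPa, ρ = 8549 kg/m³
  sample G: σ_y = 573.0 MPa, ρ = 19200 kg/m³
  sample F: M = 6.98×10⁻³
  sample R: M = 6.31×10⁻³
  sample Q: M = 3.89×10⁻³
  sample W: M = 2.63×10⁻³
  sample G: M = 1.25×10⁻³
Sample F ranks first.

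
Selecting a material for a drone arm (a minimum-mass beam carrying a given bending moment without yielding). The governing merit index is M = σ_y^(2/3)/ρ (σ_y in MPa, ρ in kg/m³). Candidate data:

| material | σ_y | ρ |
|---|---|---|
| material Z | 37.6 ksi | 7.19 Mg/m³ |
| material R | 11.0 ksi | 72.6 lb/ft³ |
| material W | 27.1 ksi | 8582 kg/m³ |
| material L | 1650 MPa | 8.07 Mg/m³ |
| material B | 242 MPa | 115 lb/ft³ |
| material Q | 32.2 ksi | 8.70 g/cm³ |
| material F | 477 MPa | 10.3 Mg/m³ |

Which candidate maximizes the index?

Putting every candidate on a common basis:
  material Z: σ_y = 259.2 MPa, ρ = 7190 kg/m³
  material R: σ_y = 75.84 MPa, ρ = 1163 kg/m³
  material W: σ_y = 186.8 MPa, ρ = 8582 kg/m³
  material L: σ_y = 1650 MPa, ρ = 8070 kg/m³
  material B: σ_y = 242.0 MPa, ρ = 1842 kg/m³
  material Q: σ_y = 222.0 MPa, ρ = 8700 kg/m³
  material F: σ_y = 477.0 MPa, ρ = 10300 kg/m³
  material B: M = 21.1×10⁻³
  material L: M = 17.3×10⁻³
  material R: M = 15.4×10⁻³
  material F: M = 5.93×10⁻³
  material Z: M = 5.65×10⁻³
  material Q: M = 4.21×10⁻³
  material W: M = 3.81×10⁻³
Highest index: material B.

material B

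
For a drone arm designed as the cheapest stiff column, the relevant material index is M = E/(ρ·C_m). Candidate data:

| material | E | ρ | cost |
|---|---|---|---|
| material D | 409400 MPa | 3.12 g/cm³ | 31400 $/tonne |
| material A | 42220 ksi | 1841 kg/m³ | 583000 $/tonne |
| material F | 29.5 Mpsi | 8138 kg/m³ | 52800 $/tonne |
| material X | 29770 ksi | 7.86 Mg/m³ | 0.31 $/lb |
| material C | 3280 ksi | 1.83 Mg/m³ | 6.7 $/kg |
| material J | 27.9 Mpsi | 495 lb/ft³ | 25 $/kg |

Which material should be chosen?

Putting every candidate on a common basis:
  material D: E = 409.4 GPa, ρ = 3120 kg/m³, cost = 31.40 $/kg
  material A: E = 291.1 GPa, ρ = 1841 kg/m³, cost = 583.0 $/kg
  material F: E = 203.4 GPa, ρ = 8138 kg/m³, cost = 52.80 $/kg
  material X: E = 205.3 GPa, ρ = 7860 kg/m³, cost = 0.6834 $/kg
  material C: E = 22.61 GPa, ρ = 1830 kg/m³, cost = 6.700 $/kg
  material J: E = 192.4 GPa, ρ = 7929 kg/m³, cost = 25.00 $/kg
  material X: M = 38.2 MN·m per $
  material D: M = 4.18 MN·m per $
  material C: M = 1.84 MN·m per $
  material J: M = 0.970 MN·m per $
  material F: M = 0.473 MN·m per $
  material A: M = 0.271 MN·m per $
Material X ranks first.

material X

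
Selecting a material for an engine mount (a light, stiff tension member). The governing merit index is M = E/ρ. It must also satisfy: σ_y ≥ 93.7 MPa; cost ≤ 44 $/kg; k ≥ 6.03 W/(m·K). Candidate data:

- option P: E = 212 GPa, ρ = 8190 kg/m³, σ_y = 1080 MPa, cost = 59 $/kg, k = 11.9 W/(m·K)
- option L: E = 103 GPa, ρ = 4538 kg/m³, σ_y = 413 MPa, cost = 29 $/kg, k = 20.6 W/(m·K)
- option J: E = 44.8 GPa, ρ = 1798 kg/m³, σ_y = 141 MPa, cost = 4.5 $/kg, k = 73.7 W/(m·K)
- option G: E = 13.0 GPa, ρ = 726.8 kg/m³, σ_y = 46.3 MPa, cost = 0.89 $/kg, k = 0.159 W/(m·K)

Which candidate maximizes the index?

option J

Screen on constraints: σ_y ≥ 93.7 MPa; cost ≤ 44 $/kg; k ≥ 6.03 W/(m·K). Survivors: option L, option J.
Evaluate M for each candidate:
  option J: M = 24.9 MN·m/kg
  option L: M = 22.7 MN·m/kg
Option J ranks first.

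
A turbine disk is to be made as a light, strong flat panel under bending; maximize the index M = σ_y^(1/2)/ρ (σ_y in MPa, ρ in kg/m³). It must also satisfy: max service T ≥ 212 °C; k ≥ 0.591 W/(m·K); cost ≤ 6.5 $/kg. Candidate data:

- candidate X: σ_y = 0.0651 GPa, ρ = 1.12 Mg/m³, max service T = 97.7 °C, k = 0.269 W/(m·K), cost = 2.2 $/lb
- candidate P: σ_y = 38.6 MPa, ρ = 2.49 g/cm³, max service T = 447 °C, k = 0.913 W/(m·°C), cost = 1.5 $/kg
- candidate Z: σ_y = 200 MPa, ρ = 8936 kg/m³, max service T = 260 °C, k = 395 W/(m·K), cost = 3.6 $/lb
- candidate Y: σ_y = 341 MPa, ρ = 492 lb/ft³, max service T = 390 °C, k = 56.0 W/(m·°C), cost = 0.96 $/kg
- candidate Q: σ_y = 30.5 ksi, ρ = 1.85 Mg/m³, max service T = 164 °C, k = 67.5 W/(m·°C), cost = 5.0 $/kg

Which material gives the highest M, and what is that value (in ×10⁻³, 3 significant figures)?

candidate P, M = 2.50×10⁻³

Screen on constraints: max service T ≥ 212 °C; k ≥ 0.591 W/(m·K); cost ≤ 6.5 $/kg. Survivors: candidate P, candidate Y.
Putting every candidate on a common basis:
  candidate P: σ_y = 38.60 MPa, ρ = 2490 kg/m³
  candidate Y: σ_y = 341.0 MPa, ρ = 7881 kg/m³
  candidate P: M = 2.50×10⁻³
  candidate Y: M = 2.34×10⁻³
Candidate P has the largest M.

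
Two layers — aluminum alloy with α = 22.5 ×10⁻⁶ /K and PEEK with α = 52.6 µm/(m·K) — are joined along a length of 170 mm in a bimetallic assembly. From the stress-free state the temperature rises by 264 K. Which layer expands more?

α(aluminum alloy) = 22.5×10⁻⁶/K vs α(PEEK) = 52.6×10⁻⁶/K.
Higher α expands more for the same ΔT: PEEK.

PEEK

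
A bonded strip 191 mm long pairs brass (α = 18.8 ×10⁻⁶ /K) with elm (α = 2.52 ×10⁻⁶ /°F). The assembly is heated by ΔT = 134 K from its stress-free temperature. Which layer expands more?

elm: α = 2.52×10⁻⁶/°F × 9/5 = 4.54×10⁻⁶/K.
α(brass) = 18.8×10⁻⁶/K vs α(elm) = 4.54×10⁻⁶/K.
Higher α expands more for the same ΔT: brass.

brass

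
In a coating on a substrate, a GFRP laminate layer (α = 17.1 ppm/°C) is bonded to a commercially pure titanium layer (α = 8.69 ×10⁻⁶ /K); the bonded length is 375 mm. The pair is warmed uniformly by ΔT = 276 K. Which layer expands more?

GFRP laminate

α(GFRP laminate) = 17.1×10⁻⁶/K vs α(commercially pure titanium) = 8.69×10⁻⁶/K.
Higher α expands more for the same ΔT: GFRP laminate.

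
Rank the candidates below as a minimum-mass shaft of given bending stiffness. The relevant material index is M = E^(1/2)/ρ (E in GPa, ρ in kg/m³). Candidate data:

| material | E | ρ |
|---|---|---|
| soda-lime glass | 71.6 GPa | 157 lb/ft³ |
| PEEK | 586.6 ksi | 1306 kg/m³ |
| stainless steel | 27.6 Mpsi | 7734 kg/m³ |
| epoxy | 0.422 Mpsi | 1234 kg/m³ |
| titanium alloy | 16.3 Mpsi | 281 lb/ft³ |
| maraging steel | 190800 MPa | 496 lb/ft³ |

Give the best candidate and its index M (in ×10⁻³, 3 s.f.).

soda-lime glass, M = 3.36×10⁻³

Putting every candidate on a common basis:
  soda-lime glass: E = 71.60 GPa, ρ = 2515 kg/m³
  PEEK: E = 4.044 GPa, ρ = 1306 kg/m³
  stainless steel: E = 190.3 GPa, ρ = 7734 kg/m³
  epoxy: E = 2.910 GPa, ρ = 1234 kg/m³
  titanium alloy: E = 112.4 GPa, ρ = 4501 kg/m³
  maraging steel: E = 190.8 GPa, ρ = 7945 kg/m³
  soda-lime glass: M = 3.36×10⁻³
  titanium alloy: M = 2.36×10⁻³
  stainless steel: M = 1.78×10⁻³
  maraging steel: M = 1.74×10⁻³
  PEEK: M = 1.54×10⁻³
  epoxy: M = 1.38×10⁻³
Soda-lime glass ranks first.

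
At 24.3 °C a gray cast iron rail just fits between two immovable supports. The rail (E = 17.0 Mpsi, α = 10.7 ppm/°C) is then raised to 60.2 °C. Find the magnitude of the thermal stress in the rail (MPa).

45.0 MPa

E = 17.0 Mpsi = 117.2 GPa.
ΔT = 35.90 K. Constrained thermal stress σ = E·α·ΔT = 117.2×10³ MPa × 10.7×10⁻⁶ × 35.90 = 45.0 MPa (compressive).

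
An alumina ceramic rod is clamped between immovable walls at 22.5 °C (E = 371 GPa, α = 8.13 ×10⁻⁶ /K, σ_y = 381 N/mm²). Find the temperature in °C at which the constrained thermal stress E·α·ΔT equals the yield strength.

σ_y = 381 N/mm² = 381.0 MPa.
E·α·ΔT = 381.0 MPa ⇒ ΔT = 381.0 / (371.0×10³ × 8.13×10⁻⁶) = 126.3 K.
T = 22.5 + 126.3 = 148.8 °C.

149 °C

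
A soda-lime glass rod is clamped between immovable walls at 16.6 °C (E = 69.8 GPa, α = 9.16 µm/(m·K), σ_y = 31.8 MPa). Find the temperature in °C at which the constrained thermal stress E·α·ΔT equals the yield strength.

E·α·ΔT = 31.80 MPa ⇒ ΔT = 31.80 / (69.80×10³ × 9.16×10⁻⁶) = 49.74 K.
T = 16.6 + 49.74 = 66.34 °C.

66.3 °C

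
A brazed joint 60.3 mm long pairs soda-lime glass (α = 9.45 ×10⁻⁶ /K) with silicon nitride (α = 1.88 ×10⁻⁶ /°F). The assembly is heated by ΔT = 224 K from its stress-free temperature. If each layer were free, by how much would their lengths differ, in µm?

silicon nitride: α = 1.88×10⁻⁶/°F × 9/5 = 3.38×10⁻⁶/K.
Δα = |9.45 − 3.38|×10⁻⁶/K = 6.07×10⁻⁶/K.
ΔL_mismatch = Δα·L·ΔT = 6.07×10⁻⁶ × 60.3 mm × 224.0 K = 81.9 µm.

81.9 µm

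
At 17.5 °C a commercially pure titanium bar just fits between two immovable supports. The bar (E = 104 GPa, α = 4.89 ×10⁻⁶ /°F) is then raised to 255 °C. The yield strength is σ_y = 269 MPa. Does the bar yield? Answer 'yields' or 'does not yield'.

α = 4.89×10⁻⁶/°F × 9/5 = 8.80×10⁻⁶/K.
ΔT = 237.5 K. Constrained thermal stress σ = E·α·ΔT = 104.0×10³ MPa × 8.80×10⁻⁶ × 237.5 = 217 MPa (compressive).
Compare to σ_y = 269 MPa: σ < σ_y, so it does not yield.

does not yield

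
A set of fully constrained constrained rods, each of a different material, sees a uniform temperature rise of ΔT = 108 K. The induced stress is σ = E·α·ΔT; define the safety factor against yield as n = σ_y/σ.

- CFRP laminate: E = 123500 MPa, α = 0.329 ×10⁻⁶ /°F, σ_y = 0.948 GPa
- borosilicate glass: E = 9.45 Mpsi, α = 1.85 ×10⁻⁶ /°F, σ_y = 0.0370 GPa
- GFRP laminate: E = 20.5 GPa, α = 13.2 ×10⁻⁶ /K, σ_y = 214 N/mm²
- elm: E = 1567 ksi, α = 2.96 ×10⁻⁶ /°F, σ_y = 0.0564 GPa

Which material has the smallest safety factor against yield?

Per material, after unit conversion:
  CFRP laminate: E = 123.5, α = 0.592, σ_y = 948.0 → σ = 7.90 MPa, n = 120
  borosilicate glass: E = 65.16, α = 3.33, σ_y = 37.00 → σ = 23.4 MPa, n = 1.58
  GFRP laminate: E = 20.50, α = 13.2, σ_y = 214.0 → σ = 29.2 MPa, n = 7.32
  elm: E = 10.80, α = 5.33, σ_y = 56.40 → σ = 6.22 MPa, n = 9.07
Smallest n: borosilicate glass with n = 1.58.

borosilicate glass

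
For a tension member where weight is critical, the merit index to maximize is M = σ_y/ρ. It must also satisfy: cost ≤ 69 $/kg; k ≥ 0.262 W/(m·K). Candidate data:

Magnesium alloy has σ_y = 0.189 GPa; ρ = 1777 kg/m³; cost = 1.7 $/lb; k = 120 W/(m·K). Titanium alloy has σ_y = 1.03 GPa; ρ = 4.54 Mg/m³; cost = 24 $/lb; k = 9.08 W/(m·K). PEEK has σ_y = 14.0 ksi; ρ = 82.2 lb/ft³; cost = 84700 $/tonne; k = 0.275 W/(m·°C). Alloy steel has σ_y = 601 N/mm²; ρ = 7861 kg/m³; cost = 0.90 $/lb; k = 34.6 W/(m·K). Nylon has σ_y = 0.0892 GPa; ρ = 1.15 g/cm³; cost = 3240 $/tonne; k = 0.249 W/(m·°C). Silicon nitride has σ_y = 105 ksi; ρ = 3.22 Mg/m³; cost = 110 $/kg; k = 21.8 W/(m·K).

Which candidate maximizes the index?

titanium alloy

Screen on constraints: cost ≤ 69 $/kg; k ≥ 0.262 W/(m·K). Survivors: magnesium alloy, titanium alloy, alloy steel.
After converting to SI:
  magnesium alloy: σ_y = 189.0 MPa, ρ = 1777 kg/m³
  titanium alloy: σ_y = 1030 MPa, ρ = 4540 kg/m³
  alloy steel: σ_y = 601.0 MPa, ρ = 7861 kg/m³
  titanium alloy: M = 227 kN·m/kg
  magnesium alloy: M = 106 kN·m/kg
  alloy steel: M = 76.5 kN·m/kg
Titanium alloy has the largest M.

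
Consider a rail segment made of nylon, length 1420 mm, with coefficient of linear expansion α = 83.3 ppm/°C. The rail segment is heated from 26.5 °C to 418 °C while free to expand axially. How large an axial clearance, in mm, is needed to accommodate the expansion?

46.3 mm

ΔT = 418 − 26.5 = 391.5 K.
ΔL = α·L₀·ΔT = 83.3×10⁻⁶ × 1420 mm × 391.5 K = 46.3 mm.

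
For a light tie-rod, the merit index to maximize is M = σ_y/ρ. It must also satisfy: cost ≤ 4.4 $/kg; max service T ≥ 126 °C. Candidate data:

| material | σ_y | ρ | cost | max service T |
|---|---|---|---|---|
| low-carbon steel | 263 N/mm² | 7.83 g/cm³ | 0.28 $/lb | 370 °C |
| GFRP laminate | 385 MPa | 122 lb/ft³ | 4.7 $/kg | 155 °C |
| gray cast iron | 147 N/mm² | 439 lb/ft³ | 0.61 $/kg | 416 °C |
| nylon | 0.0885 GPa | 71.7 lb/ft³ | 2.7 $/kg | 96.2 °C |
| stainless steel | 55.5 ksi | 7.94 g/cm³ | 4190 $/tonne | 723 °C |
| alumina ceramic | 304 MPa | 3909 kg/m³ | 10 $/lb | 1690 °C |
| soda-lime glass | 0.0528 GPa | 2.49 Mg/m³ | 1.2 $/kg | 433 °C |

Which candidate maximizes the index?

Screen on constraints: cost ≤ 4.4 $/kg; max service T ≥ 126 °C. Survivors: low-carbon steel, gray cast iron, stainless steel, soda-lime glass.
Normalizing units and computing the index:
  low-carbon steel: σ_y = 263.0 MPa, ρ = 7830 kg/m³
  gray cast iron: σ_y = 147.0 MPa, ρ = 7032 kg/m³
  stainless steel: σ_y = 382.7 MPa, ρ = 7940 kg/m³
  soda-lime glass: σ_y = 52.80 MPa, ρ = 2490 kg/m³
  stainless steel: M = 48.2 kN·m/kg
  low-carbon steel: M = 33.6 kN·m/kg
  soda-lime glass: M = 21.2 kN·m/kg
  gray cast iron: M = 20.9 kN·m/kg
Highest index: stainless steel.

stainless steel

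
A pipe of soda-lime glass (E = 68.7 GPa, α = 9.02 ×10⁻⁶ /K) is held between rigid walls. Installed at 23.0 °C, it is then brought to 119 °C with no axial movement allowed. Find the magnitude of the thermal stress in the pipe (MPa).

ΔT = 96.00 K. Constrained thermal stress σ = E·α·ΔT = 68.70×10³ MPa × 9.02×10⁻⁶ × 96.00 = 59.5 MPa (compressive).

59.5 MPa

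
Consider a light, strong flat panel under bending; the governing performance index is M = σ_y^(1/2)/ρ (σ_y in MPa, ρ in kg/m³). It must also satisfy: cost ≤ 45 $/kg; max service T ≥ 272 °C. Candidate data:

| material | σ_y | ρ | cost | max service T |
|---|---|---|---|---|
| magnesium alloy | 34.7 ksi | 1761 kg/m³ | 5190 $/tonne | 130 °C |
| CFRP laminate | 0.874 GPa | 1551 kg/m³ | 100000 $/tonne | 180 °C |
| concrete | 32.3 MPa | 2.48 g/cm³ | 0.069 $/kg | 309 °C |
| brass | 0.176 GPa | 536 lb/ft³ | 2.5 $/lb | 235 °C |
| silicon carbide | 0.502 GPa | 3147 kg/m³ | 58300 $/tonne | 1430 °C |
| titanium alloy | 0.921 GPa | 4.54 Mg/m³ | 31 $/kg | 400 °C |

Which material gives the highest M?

titanium alloy

Screen on constraints: cost ≤ 45 $/kg; max service T ≥ 272 °C. Survivors: concrete, titanium alloy.
After converting to SI:
  concrete: σ_y = 32.30 MPa, ρ = 2480 kg/m³
  titanium alloy: σ_y = 921.0 MPa, ρ = 4540 kg/m³
  titanium alloy: M = 6.68×10⁻³
  concrete: M = 2.29×10⁻³
Highest index: titanium alloy.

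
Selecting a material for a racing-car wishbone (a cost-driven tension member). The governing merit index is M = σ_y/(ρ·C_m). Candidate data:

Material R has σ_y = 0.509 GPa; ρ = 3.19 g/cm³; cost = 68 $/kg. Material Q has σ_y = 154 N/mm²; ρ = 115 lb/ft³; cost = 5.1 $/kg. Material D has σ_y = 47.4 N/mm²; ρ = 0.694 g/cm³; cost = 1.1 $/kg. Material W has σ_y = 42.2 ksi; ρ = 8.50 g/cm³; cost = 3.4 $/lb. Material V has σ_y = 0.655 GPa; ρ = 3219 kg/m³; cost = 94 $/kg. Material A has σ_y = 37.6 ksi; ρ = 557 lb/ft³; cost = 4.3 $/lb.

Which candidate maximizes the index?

In SI units:
  material R: σ_y = 509.0 MPa, ρ = 3190 kg/m³, cost = 68.00 $/kg
  material Q: σ_y = 154.0 MPa, ρ = 1842 kg/m³, cost = 5.100 $/kg
  material D: σ_y = 47.40 MPa, ρ = 694.0 kg/m³, cost = 1.100 $/kg
  material W: σ_y = 291.0 MPa, ρ = 8500 kg/m³, cost = 7.496 $/kg
  material V: σ_y = 655.0 MPa, ρ = 3219 kg/m³, cost = 94.00 $/kg
  material A: σ_y = 259.2 MPa, ρ = 8922 kg/m³, cost = 9.480 $/kg
  material D: M = 62.1 kN·m per $
  material Q: M = 16.4 kN·m per $
  material W: M = 4.57 kN·m per $
  material A: M = 3.07 kN·m per $
  material R: M = 2.35 kN·m per $
  material V: M = 2.16 kN·m per $
Material D has the largest M.

material D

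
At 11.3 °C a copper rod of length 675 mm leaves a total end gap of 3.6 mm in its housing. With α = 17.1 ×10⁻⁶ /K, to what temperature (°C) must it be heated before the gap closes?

α·L₀·ΔT = 3.6 mm ⇒ ΔT = 3.6 / (17.1×10⁻⁶ × 675.0) = 311.9 K.
T = 11.3 + 311.9 = 323.2 °C.

323 °C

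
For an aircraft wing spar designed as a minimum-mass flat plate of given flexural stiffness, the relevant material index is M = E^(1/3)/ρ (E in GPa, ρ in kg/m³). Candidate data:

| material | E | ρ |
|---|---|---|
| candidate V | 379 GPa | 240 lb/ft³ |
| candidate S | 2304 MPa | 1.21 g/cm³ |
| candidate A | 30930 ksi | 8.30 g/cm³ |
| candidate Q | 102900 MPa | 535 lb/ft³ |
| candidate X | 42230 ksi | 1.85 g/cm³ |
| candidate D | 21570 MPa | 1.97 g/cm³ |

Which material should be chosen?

candidate X

After converting to SI:
  candidate V: E = 379.0 GPa, ρ = 3844 kg/m³
  candidate S: E = 2.304 GPa, ρ = 1210 kg/m³
  candidate A: E = 213.3 GPa, ρ = 8300 kg/m³
  candidate Q: E = 102.9 GPa, ρ = 8570 kg/m³
  candidate X: E = 291.2 GPa, ρ = 1850 kg/m³
  candidate D: E = 21.57 GPa, ρ = 1970 kg/m³
  candidate X: M = 3.58×10⁻³
  candidate V: M = 1.88×10⁻³
  candidate D: M = 1.41×10⁻³
  candidate S: M = 1.09×10⁻³
  candidate A: M = 0.720×10⁻³
  candidate Q: M = 0.547×10⁻³
Highest index: candidate X.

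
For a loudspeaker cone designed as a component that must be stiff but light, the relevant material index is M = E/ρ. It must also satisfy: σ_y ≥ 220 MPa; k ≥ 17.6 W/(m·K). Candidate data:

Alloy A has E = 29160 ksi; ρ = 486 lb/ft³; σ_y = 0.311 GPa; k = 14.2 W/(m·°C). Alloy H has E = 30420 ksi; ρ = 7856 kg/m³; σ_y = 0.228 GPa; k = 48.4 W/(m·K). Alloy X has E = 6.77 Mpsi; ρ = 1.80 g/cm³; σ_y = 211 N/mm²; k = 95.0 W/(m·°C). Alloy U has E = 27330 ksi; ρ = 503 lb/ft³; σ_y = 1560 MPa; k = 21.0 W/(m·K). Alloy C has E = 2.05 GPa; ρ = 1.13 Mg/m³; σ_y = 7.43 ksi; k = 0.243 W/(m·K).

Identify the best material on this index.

Screen on constraints: σ_y ≥ 220 MPa; k ≥ 17.6 W/(m·K). Survivors: alloy H, alloy U.
Putting every candidate on a common basis:
  alloy H: E = 209.7 GPa, ρ = 7856 kg/m³
  alloy U: E = 188.4 GPa, ρ = 8057 kg/m³
  alloy H: M = 26.7 MN·m/kg
  alloy U: M = 23.4 MN·m/kg
Alloy H has the largest M.

alloy H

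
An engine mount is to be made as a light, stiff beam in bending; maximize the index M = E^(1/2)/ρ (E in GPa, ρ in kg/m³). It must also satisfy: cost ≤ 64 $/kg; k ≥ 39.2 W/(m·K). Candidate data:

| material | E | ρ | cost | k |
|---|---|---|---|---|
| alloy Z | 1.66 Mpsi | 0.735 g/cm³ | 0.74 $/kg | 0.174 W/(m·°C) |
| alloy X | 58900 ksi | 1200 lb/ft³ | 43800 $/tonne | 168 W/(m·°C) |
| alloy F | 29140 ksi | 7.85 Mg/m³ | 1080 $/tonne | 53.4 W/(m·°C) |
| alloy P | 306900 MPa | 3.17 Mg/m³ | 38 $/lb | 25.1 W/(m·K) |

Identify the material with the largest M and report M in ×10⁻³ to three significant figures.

alloy F, M = 1.81×10⁻³

Screen on constraints: cost ≤ 64 $/kg; k ≥ 39.2 W/(m·K). Survivors: alloy X, alloy F.
After converting to SI:
  alloy X: E = 406.1 GPa, ρ = 19220 kg/m³
  alloy F: E = 200.9 GPa, ρ = 7850 kg/m³
  alloy F: M = 1.81×10⁻³
  alloy X: M = 1.05×10⁻³
Highest index: alloy F.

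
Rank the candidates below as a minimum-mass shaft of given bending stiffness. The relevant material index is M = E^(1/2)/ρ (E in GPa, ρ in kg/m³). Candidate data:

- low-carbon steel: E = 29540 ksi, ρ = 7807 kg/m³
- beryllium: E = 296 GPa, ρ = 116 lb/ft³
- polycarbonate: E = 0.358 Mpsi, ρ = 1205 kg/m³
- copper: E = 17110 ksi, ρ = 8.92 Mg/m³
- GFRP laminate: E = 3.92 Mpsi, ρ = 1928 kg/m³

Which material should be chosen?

beryllium

In SI units:
  low-carbon steel: E = 203.7 GPa, ρ = 7807 kg/m³
  beryllium: E = 296.0 GPa, ρ = 1858 kg/m³
  polycarbonate: E = 2.468 GPa, ρ = 1205 kg/m³
  copper: E = 118.0 GPa, ρ = 8920 kg/m³
  GFRP laminate: E = 27.03 GPa, ρ = 1928 kg/m³
  beryllium: M = 9.26×10⁻³
  GFRP laminate: M = 2.70×10⁻³
  low-carbon steel: M = 1.83×10⁻³
  polycarbonate: M = 1.30×10⁻³
  copper: M = 1.22×10⁻³
Highest index: beryllium.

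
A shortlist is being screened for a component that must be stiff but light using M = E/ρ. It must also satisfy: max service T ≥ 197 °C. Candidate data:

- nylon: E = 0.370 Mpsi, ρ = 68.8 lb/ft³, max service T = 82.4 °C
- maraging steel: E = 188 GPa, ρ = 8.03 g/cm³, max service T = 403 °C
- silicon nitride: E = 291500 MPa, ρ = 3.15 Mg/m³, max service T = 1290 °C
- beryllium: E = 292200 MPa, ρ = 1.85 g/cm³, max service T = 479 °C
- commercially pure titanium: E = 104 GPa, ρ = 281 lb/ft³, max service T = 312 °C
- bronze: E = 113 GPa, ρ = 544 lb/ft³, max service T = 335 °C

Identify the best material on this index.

beryllium

Screen on constraints: max service T ≥ 197 °C. Survivors: maraging steel, silicon nitride, beryllium, commercially pure titanium, bronze.
In SI units:
  maraging steel: E = 188.0 GPa, ρ = 8030 kg/m³
  silicon nitride: E = 291.5 GPa, ρ = 3150 kg/m³
  beryllium: E = 292.2 GPa, ρ = 1850 kg/m³
  commercially pure titanium: E = 104.0 GPa, ρ = 4501 kg/m³
  bronze: E = 113.0 GPa, ρ = 8714 kg/m³
  beryllium: M = 158 MN·m/kg
  silicon nitride: M = 92.5 MN·m/kg
  maraging steel: M = 23.4 MN·m/kg
  commercially pure titanium: M = 23.1 MN·m/kg
  bronze: M = 13.0 MN·m/kg
The maximum is for beryllium.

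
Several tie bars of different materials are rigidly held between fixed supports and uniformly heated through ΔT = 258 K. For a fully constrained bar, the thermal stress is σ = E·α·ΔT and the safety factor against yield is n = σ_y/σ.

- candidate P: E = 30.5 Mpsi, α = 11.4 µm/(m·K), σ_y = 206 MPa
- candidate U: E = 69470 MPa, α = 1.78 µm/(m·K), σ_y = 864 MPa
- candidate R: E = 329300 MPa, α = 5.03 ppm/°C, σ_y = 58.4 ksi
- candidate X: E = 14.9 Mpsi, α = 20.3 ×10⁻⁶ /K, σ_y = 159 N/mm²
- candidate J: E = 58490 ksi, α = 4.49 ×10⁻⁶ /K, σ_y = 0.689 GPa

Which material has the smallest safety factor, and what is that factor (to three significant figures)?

Converting E to GPa, α to ×10⁻⁶/K, σ_y to MPa, then σ and n for each:
  candidate P: E = 210.3, α = 11.4, σ_y = 206.0 → σ = 619 MPa, n = 0.333
  candidate U: E = 69.47, α = 1.78, σ_y = 864.0 → σ = 31.9 MPa, n = 27.1
  candidate R: E = 329.3, α = 5.03, σ_y = 402.7 → σ = 427 MPa, n = 0.942
  candidate X: E = 102.7, α = 20.3, σ_y = 159.0 → σ = 538 MPa, n = 0.296
  candidate J: E = 403.3, α = 4.49, σ_y = 689.0 → σ = 467 MPa, n = 1.47
Candidate X has the lowest safety factor, n = 0.296.

candidate X, n = 0.296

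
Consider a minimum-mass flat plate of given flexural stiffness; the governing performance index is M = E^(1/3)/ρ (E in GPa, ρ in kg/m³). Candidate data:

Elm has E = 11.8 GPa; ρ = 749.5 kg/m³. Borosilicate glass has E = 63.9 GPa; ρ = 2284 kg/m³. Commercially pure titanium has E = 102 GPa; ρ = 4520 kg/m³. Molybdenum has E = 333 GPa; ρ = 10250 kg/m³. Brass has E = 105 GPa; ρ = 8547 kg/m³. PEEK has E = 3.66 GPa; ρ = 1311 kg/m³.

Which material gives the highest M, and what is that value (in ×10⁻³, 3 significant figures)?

Computing M directly (units already consistent):
  elm: M = 3.04×10⁻³
  borosilicate glass: M = 1.75×10⁻³
  PEEK: M = 1.18×10⁻³
  commercially pure titanium: M = 1.03×10⁻³
  molybdenum: M = 0.676×10⁻³
  brass: M = 0.552×10⁻³
Highest index: elm.

elm, M = 3.04×10⁻³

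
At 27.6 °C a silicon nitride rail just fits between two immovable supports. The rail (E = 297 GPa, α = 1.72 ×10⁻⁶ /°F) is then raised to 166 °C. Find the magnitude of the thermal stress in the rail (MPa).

127 MPa

α = 1.72×10⁻⁶/°F × 9/5 = 3.10×10⁻⁶/K.
ΔT = 138.4 K. Constrained thermal stress σ = E·α·ΔT = 297.0×10³ MPa × 3.10×10⁻⁶ × 138.4 = 127 MPa (compressive).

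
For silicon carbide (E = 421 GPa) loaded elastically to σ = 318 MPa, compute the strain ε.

ε = σ/E = 318 / 421000 = 7.55×10⁻⁴.

7.55×10⁻⁴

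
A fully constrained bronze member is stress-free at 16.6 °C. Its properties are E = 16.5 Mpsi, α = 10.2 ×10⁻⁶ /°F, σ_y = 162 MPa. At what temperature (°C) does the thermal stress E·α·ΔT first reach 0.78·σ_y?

77.1 °C

E = 16.5 Mpsi = 113.8 GPa.
α = 10.2×10⁻⁶/°F × 9/5 = 18.4×10⁻⁶/K.
E·α·ΔT = 126.4 MPa ⇒ ΔT = 126.4 / (113.8×10³ × 18.4×10⁻⁶) = 60.50 K.
T = 16.6 + 60.50 = 77.10 °C.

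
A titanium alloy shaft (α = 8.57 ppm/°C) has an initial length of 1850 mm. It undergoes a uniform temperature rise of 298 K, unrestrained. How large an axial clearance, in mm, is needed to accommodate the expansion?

4.72 mm

ΔL = α·L₀·ΔT = 8.57×10⁻⁶ × 1850 mm × 298.0 K = 4.72 mm.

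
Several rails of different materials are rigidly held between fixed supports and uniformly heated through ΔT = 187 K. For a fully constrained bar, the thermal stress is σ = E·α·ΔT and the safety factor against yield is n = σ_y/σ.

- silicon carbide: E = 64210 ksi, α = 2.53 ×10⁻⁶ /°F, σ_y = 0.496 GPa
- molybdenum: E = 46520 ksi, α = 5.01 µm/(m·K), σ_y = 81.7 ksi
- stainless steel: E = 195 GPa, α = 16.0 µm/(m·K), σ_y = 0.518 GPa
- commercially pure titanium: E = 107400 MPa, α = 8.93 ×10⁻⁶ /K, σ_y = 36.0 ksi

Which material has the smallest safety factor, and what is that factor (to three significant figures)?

With everything in SI (GPa, ×10⁻⁶/K, MPa):
  silicon carbide: E = 442.7, α = 4.55, σ_y = 496.0 → σ = 377 MPa, n = 1.32
  molybdenum: E = 320.7, α = 5.01, σ_y = 563.3 → σ = 300 MPa, n = 1.87
  stainless steel: E = 195.0, α = 16.0, σ_y = 518.0 → σ = 583 MPa, n = 0.888
  commercially pure titanium: E = 107.4, α = 8.93, σ_y = 248.2 → σ = 179 MPa, n = 1.38
Smallest n: stainless steel with n = 0.888.

stainless steel, n = 0.888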